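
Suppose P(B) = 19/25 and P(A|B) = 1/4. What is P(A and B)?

By definition, P(A|B) = P(A ∩ B) / P(B)
So P(A ∩ B) = P(A|B) × P(B)
= 1/4 × 19/25
= 19/100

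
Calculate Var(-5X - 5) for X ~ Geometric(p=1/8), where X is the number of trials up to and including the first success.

For X ~ Geometric(p=1/8), where X is the number of trials up to and including the first success:
Var(X) = 56
Var(-5X - 5) = (-5)² × Var(X) = 25 × 56 = 1400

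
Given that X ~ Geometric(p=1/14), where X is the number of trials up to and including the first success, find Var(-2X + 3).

For X ~ Geometric(p=1/14), where X is the number of trials up to and including the first success:
Var(X) = 182
Var(-2X + 3) = (-2)² × Var(X) = 4 × 182 = 728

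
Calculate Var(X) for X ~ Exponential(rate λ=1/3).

For X ~ Exponential(rate λ=1/3):
Var(X) = 9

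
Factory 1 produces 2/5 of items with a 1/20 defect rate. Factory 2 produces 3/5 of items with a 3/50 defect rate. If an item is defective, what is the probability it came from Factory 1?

Using Bayes' theorem:
P(F1) = 2/5, P(D|F1) = 1/20
P(F2) = 3/5, P(D|F2) = 3/50
P(D) = P(D|F1)P(F1) + P(D|F2)P(F2)
     = \frac{7}{125}
P(F1|D) = P(D|F1)P(F1) / P(D)
= \frac{5}{14}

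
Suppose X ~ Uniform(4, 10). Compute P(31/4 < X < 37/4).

P(31/4 < X < 37/4) = ∫_{31/4}^{37/4} f(x) dx
where f(x) = \frac{1}{6}
= \frac{1}{4}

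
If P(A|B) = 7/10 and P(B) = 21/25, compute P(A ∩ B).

By definition, P(A|B) = P(A ∩ B) / P(B)
So P(A ∩ B) = P(A|B) × P(B)
= 7/10 × 21/25
= 147/250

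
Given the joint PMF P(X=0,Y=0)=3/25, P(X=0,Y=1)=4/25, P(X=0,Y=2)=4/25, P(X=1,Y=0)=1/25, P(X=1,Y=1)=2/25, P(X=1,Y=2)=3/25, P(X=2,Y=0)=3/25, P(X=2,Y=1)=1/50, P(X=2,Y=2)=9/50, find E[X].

First find marginal of X:
P(X=0) = 11/25
P(X=1) = 6/25
P(X=2) = 8/25
E[X] = 0 × 11/25 + 1 × 6/25 + 2 × 8/25 = 22/25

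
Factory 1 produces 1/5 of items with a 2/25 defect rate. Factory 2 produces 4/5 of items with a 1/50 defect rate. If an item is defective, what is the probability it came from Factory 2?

Using Bayes' theorem:
P(F1) = 1/5, P(D|F1) = 2/25
P(F2) = 4/5, P(D|F2) = 1/50
P(D) = P(D|F1)P(F1) + P(D|F2)P(F2)
     = \frac{4}{125}
P(F2|D) = P(D|F2)P(F2) / P(D)
= \frac{1}{2}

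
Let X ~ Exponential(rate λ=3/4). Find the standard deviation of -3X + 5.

For X ~ Exponential(rate λ=3/4):
Var(X) = \frac{16}{9}
SD(X) = √(Var(X)) = √(\frac{16}{9}) = \frac{4}{3}
SD(-3X + 5) = |-3| × SD(X) = 3 × \frac{4}{3} = 4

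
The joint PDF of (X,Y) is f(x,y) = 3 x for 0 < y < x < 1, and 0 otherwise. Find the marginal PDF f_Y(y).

f_Y(y) = ∫_y^1 3 x dx = \frac{3}{2} - \frac{3 y^{2}}{2}
for 0 < y < 1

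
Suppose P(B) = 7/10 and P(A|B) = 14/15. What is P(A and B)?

By definition, P(A|B) = P(A ∩ B) / P(B)
So P(A ∩ B) = P(A|B) × P(B)
= 14/15 × 7/10
= 49/75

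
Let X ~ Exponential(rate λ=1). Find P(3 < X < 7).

P(3 < X < 7) = ∫_{3}^{7} f(x) dx
where f(x) = e^{- x}
= - \frac{1 - e^{4}}{e^{7}}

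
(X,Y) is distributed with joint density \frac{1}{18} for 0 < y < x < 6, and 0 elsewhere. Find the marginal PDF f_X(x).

f_X(x) = ∫_0^x \frac{1}{18} dy = \frac{x}{18}
for 0 < x < 6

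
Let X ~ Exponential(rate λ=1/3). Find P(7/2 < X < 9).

P(7/2 < X < 9) = ∫_{7/2}^{9} f(x) dx
where f(x) = \frac{e^{- \frac{x}{3}}}{3}
= - \frac{1}{e^{3}} + e^{- \frac{7}{6}}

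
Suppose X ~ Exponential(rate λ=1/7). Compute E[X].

For X ~ Exponential(rate λ=1/7), the expected value is:
E[X] = 7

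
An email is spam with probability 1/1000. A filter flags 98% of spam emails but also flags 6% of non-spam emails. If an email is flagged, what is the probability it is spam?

Let D = the rare event, + = positive/flagged.
P(D) = 1/1000
P(+|D) = 98/100 = 49/50
P(+|D') = 6/100 = 3/50
P(+) = P(+|D)P(D) + P(+|D')P(D')
     = \frac{49}{50} × \frac{1}{1000} + \frac{3}{50} × \frac{999}{1000}
     = \frac{1523}{25000}
P(D|+) = P(+|D)P(D)/P(+) = \frac{49}{3046}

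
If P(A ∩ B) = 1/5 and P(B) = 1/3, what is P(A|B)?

P(A|B) = P(A ∩ B) / P(B)
= (1/5) / (1/3)
= 3/5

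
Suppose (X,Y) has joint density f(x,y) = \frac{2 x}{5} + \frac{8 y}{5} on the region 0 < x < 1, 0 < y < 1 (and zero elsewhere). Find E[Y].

E[Y] = ∫_0^1 ∫_0^1 y × f(x,y) dx dy
= \frac{19}{30}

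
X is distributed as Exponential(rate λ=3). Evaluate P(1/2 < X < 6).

P(1/2 < X < 6) = ∫_{1/2}^{6} f(x) dx
where f(x) = 3 e^{- 3 x}
= - \frac{1}{e^{18}} + e^{- \frac{3}{2}}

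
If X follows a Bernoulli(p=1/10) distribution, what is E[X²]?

Using the identity E[X²] = Var(X) + (E[X])²:
E[X] = \frac{1}{10}
Var(X) = \frac{9}{100}
E[X²] = \frac{9}{100} + (\frac{1}{10})²
= \frac{1}{10}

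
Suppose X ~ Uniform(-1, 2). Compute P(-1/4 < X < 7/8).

P(-1/4 < X < 7/8) = ∫_{-1/4}^{7/8} f(x) dx
where f(x) = \frac{1}{3}
= \frac{3}{8}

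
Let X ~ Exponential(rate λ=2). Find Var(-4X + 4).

For X ~ Exponential(rate λ=2):
Var(X) = \frac{1}{4}
Var(-4X + 4) = (-4)² × Var(X) = 16 × \frac{1}{4} = 4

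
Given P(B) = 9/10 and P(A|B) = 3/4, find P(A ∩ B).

By definition, P(A|B) = P(A ∩ B) / P(B)
So P(A ∩ B) = P(A|B) × P(B)
= 3/4 × 9/10
= 27/40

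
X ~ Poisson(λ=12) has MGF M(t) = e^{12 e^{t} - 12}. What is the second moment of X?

To find E[X^2], compute M^(2)(0):
M^(1)(t) = 12 e^{t} e^{12 e^{t} - 12}
M^(2)(t) = 144 e^{2 t} e^{12 e^{t} - 12} + 12 e^{t} e^{12 e^{t} - 12}
M^(2)(0) = 156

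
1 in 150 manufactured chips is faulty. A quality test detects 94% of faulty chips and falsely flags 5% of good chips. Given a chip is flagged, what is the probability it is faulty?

Let D = the rare event, + = positive/flagged.
P(D) = 1/150
P(+|D) = 94/100 = 47/50
P(+|D') = 5/100 = 1/20
P(+) = P(+|D)P(D) + P(+|D')P(D')
     = \frac{47}{50} × \frac{1}{150} + \frac{1}{20} × \frac{149}{150}
     = \frac{839}{15000}
P(D|+) = P(+|D)P(D)/P(+) = \frac{94}{839}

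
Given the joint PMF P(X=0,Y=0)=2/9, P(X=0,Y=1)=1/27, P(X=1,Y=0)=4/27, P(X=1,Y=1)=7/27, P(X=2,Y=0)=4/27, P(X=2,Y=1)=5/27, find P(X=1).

P(X=1) = P(X=1,Y=0) + P(X=1,Y=1)
= 4/27 + 7/27
= 11/27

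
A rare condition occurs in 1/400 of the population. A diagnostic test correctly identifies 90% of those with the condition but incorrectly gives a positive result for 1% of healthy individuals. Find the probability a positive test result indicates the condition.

Let D = the rare event, + = positive/flagged.
P(D) = 1/400
P(+|D) = 90/100 = 9/10
P(+|D') = 1/100
P(+) = P(+|D)P(D) + P(+|D')P(D')
     = \frac{9}{10} × \frac{1}{400} + \frac{1}{100} × \frac{399}{400}
     = \frac{489}{40000}
P(D|+) = P(+|D)P(D)/P(+) = \frac{30}{163}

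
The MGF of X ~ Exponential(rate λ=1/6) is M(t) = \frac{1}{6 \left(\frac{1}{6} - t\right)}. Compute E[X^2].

To find E[X^2], compute M^(2)(0):
M^(1)(t) = \frac{1}{6 \left(\frac{1}{6} - t\right)^{2}}
M^(2)(t) = \frac{1}{3 \left(\frac{1}{6} - t\right)^{3}}
M^(2)(0) = 72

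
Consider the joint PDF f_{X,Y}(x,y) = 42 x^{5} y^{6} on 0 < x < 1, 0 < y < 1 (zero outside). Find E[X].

E[X] = ∫_0^1 ∫_0^1 x × f(x,y) dy dx
= ∫_0^1 ∫_0^1 x × (42 x^{5} y^{6}) dy dx
= \frac{6}{7}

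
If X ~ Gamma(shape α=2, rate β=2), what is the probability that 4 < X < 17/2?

P(4 < X < 17/2) = ∫_{4}^{17/2} f(x) dx
where f(x) = 4 x e^{- 2 x}
= \frac{9 \left(-2 + e^{9}\right)}{e^{17}}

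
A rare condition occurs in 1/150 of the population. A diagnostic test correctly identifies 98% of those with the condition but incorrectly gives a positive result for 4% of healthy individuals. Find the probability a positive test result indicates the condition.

Let D = the rare event, + = positive/flagged.
P(D) = 1/150
P(+|D) = 98/100 = 49/50
P(+|D') = 4/100 = 1/25
P(+) = P(+|D)P(D) + P(+|D')P(D')
     = \frac{49}{50} × \frac{1}{150} + \frac{1}{25} × \frac{149}{150}
     = \frac{347}{7500}
P(D|+) = P(+|D)P(D)/P(+) = \frac{49}{347}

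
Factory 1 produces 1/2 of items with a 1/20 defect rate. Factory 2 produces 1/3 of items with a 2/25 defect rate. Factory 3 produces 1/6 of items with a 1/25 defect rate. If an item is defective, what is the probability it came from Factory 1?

Using Bayes' theorem:
P(F1) = 1/2, P(D|F1) = 1/20
P(F2) = 1/3, P(D|F2) = 2/25
P(F3) = 1/6, P(D|F3) = 1/25
P(D) = P(D|F1)P(F1) + P(D|F2)P(F2) + P(D|F3)P(F3)
     = \frac{7}{120}
P(F1|D) = P(D|F1)P(F1) / P(D)
= \frac{3}{7}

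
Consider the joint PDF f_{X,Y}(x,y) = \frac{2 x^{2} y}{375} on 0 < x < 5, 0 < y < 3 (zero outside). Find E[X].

f_X(x) = ∫_0^3 \frac{2 x^{2} y}{375} dy = \frac{3 x^{2}}{125}
E[X] = ∫_0^5 x × (\frac{3 x^{2}}{125}) dx = \frac{15}{4}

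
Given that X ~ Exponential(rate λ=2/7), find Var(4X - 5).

For X ~ Exponential(rate λ=2/7):
Var(X) = \frac{49}{4}
Var(4X - 5) = (4)² × Var(X) = 16 × \frac{49}{4} = 196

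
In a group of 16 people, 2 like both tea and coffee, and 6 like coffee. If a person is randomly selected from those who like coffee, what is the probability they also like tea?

P(A ∩ B) = 2/16 = 1/8
P(B) = 6/16 = 3/8
P(A|B) = P(A ∩ B) / P(B) = (1/8) / (3/8) = 1/3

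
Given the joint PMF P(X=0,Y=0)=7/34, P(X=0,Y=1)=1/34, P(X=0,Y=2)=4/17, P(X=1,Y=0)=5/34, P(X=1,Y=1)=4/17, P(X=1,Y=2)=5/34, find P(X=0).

P(X=0) = P(X=0,Y=0) + P(X=0,Y=1) + P(X=0,Y=2)
= 7/34 + 1/34 + 4/17
= 8/17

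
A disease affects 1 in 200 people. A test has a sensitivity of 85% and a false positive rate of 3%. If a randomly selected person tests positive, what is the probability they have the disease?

Let D = the rare event, + = positive/flagged.
P(D) = 1/200
P(+|D) = 85/100 = 17/20
P(+|D') = 3/100
P(+) = P(+|D)P(D) + P(+|D')P(D')
     = \frac{17}{20} × \frac{1}{200} + \frac{3}{100} × \frac{199}{200}
     = \frac{341}{10000}
P(D|+) = P(+|D)P(D)/P(+) = \frac{85}{682}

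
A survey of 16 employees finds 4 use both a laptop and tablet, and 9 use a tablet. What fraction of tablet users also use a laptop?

P(A ∩ B) = 4/16 = 1/4
P(B) = 9/16
P(A|B) = P(A ∩ B) / P(B) = (1/4) / (9/16) = 4/9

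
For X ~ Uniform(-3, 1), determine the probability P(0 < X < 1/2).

P(0 < X < 1/2) = ∫_{0}^{1/2} f(x) dx
where f(x) = \frac{1}{4}
= \frac{1}{8}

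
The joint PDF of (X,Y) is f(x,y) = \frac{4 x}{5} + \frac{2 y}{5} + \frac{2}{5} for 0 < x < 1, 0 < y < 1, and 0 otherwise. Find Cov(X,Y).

E[XY] = ∫∫ xy × f(x,y) dx dy = \frac{3}{10}
E[X] = \frac{17}{30}
E[Y] = \frac{8}{15}
Cov(X,Y) = E[XY] - E[X]E[Y] = - \frac{1}{450}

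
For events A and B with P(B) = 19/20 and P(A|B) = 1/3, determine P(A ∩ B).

By definition, P(A|B) = P(A ∩ B) / P(B)
So P(A ∩ B) = P(A|B) × P(B)
= 1/3 × 19/20
= 19/60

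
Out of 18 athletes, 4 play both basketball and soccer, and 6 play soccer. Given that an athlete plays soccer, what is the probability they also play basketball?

P(A ∩ B) = 4/18 = 2/9
P(B) = 6/18 = 1/3
P(A|B) = P(A ∩ B) / P(B) = (2/9) / (1/3) = 2/3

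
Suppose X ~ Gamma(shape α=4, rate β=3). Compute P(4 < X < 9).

P(4 < X < 9) = ∫_{4}^{9} f(x) dx
where f(x) = \frac{27 x^{3} e^{- 3 x}}{2}
= \frac{-3673 + 373 e^{15}}{e^{27}}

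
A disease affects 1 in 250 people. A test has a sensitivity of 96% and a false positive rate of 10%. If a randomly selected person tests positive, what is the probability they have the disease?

Let D = the rare event, + = positive/flagged.
P(D) = 1/250
P(+|D) = 96/100 = 24/25
P(+|D') = 10/100 = 1/10
P(+) = P(+|D)P(D) + P(+|D')P(D')
     = \frac{24}{25} × \frac{1}{250} + \frac{1}{10} × \frac{249}{250}
     = \frac{1293}{12500}
P(D|+) = P(+|D)P(D)/P(+) = \frac{16}{431}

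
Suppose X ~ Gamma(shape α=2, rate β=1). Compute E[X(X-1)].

E[X(X-1)] = E[X² - X] = E[X²] - E[X]
E[X] = 2
E[X²] = Var(X) + (E[X])² = 2 + (2)² = 6
E[X(X-1)] = 6 - 2 = 4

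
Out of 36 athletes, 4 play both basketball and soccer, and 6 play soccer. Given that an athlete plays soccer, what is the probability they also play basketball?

P(A ∩ B) = 4/36 = 1/9
P(B) = 6/36 = 1/6
P(A|B) = P(A ∩ B) / P(B) = (1/9) / (1/6) = 2/3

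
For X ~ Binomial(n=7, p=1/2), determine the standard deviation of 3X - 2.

For X ~ Binomial(n=7, p=1/2):
Var(X) = \frac{7}{4}
SD(X) = √(Var(X)) = √(\frac{7}{4}) = \frac{\sqrt{7}}{2}
SD(3X - 2) = |3| × SD(X) = 3 × \frac{\sqrt{7}}{2} = \frac{3 \sqrt{7}}{2}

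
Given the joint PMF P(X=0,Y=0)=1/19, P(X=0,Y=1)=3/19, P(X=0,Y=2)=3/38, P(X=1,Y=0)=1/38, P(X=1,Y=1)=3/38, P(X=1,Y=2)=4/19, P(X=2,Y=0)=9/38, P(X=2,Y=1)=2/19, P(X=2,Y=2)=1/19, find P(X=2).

P(X=2) = P(X=2,Y=0) + P(X=2,Y=1) + P(X=2,Y=2)
= 9/38 + 2/19 + 1/19
= 15/38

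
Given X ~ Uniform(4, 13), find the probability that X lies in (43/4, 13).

P(43/4 < X < 13) = ∫_{43/4}^{13} f(x) dx
where f(x) = \frac{1}{9}
= \frac{1}{4}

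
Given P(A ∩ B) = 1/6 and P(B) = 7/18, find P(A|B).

P(A|B) = P(A ∩ B) / P(B)
= (1/6) / (7/18)
= 3/7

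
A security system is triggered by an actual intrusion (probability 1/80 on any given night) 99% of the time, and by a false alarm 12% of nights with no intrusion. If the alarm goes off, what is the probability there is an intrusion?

Let D = the rare event, + = positive/flagged.
P(D) = 1/80
P(+|D) = 99/100
P(+|D') = 12/100 = 3/25
P(+) = P(+|D)P(D) + P(+|D')P(D')
     = \frac{99}{100} × \frac{1}{80} + \frac{3}{25} × \frac{79}{80}
     = \frac{1047}{8000}
P(D|+) = P(+|D)P(D)/P(+) = \frac{33}{349}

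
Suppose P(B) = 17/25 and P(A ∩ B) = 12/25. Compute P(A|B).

P(A|B) = P(A ∩ B) / P(B)
= (12/25) / (17/25)
= 12/17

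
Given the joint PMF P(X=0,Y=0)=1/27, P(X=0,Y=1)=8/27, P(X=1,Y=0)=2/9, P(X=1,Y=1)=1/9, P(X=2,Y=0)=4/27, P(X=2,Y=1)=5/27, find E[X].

First find marginal of X:
P(X=0) = 1/3
P(X=1) = 1/3
P(X=2) = 1/3
E[X] = 0 × 1/3 + 1 × 1/3 + 2 × 1/3 = 1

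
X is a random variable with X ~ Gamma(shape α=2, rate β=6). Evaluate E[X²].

Using the identity E[X²] = Var(X) + (E[X])²:
E[X] = \frac{1}{3}
Var(X) = \frac{1}{18}
E[X²] = \frac{1}{18} + (\frac{1}{3})²
= \frac{1}{6}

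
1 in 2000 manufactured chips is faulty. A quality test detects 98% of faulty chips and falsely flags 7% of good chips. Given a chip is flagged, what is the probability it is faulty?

Let D = the rare event, + = positive/flagged.
P(D) = 1/2000
P(+|D) = 98/100 = 49/50
P(+|D') = 7/100
P(+) = P(+|D)P(D) + P(+|D')P(D')
     = \frac{49}{50} × \frac{1}{2000} + \frac{7}{100} × \frac{1999}{2000}
     = \frac{14091}{200000}
P(D|+) = P(+|D)P(D)/P(+) = \frac{14}{2013}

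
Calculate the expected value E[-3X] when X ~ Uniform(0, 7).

For X ~ Uniform(0, 7):
E[X] = \frac{7}{2}
E[-3X] = -3 × E[X] + 0 = - \frac{21}{2}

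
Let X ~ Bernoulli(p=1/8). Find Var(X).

For X ~ Bernoulli(p=1/8):
Var(X) = \frac{7}{64}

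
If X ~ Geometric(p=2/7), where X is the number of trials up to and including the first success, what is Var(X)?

For X ~ Geometric(p=2/7), where X is the number of trials up to and including the first success:
Var(X) = \frac{35}{4}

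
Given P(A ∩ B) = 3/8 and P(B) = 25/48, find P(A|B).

P(A|B) = P(A ∩ B) / P(B)
= (3/8) / (25/48)
= 18/25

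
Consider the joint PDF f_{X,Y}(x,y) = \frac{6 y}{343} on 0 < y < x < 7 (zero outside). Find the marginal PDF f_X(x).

f_X(x) = ∫_0^x \frac{6 y}{343} dy = \frac{3 x^{2}}{343}
for 0 < x < 7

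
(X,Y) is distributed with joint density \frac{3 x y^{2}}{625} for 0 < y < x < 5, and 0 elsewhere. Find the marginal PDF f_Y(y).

f_Y(y) = ∫_y^5 \frac{3 x y^{2}}{625} dx = \frac{3 y^{2} \left(25 - y^{2}\right)}{1250}
for 0 < y < 5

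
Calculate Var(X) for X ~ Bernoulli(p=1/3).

For X ~ Bernoulli(p=1/3):
Var(X) = \frac{2}{9}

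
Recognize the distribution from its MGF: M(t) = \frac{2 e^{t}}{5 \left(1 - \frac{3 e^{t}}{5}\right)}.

The MGF M(t) = \frac{2 e^{t}}{5 \left(1 - \frac{3 e^{t}}{5}\right)} is the standard form for the Geometric distribution.
Comparing with the known MGF formula identifies: Geometric(p=2/5), X = trial number of first success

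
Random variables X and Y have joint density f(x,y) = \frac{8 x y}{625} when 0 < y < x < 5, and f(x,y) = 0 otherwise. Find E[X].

f_X(x) = ∫_0^x \frac{8 x y}{625} dy = \frac{4 x^{3}}{625}
E[X] = ∫_0^5 x × (\frac{4 x^{3}}{625}) dx = 4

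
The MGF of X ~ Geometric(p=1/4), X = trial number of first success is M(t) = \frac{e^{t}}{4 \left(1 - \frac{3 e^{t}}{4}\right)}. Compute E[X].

To find E[X], compute M^(1)(0):
M^(1)(t) = \frac{e^{t}}{4 \left(1 - \frac{3 e^{t}}{4}\right)} + \frac{3 e^{2 t}}{16 \left(1 - \frac{3 e^{t}}{4}\right)^{2}}
M^(1)(0) = 4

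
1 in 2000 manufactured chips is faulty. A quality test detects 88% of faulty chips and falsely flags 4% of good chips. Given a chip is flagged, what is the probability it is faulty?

Let D = the rare event, + = positive/flagged.
P(D) = 1/2000
P(+|D) = 88/100 = 22/25
P(+|D') = 4/100 = 1/25
P(+) = P(+|D)P(D) + P(+|D')P(D')
     = \frac{22}{25} × \frac{1}{2000} + \frac{1}{25} × \frac{1999}{2000}
     = \frac{2021}{50000}
P(D|+) = P(+|D)P(D)/P(+) = \frac{22}{2021}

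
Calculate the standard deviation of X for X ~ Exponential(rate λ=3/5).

For X ~ Exponential(rate λ=3/5):
Var(X) = \frac{25}{9}
SD(X) = √(Var(X)) = √(\frac{25}{9}) = \frac{5}{3}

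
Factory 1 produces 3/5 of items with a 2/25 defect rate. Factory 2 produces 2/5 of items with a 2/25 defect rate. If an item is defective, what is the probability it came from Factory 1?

Using Bayes' theorem:
P(F1) = 3/5, P(D|F1) = 2/25
P(F2) = 2/5, P(D|F2) = 2/25
P(D) = P(D|F1)P(F1) + P(D|F2)P(F2)
     = \frac{2}{25}
P(F1|D) = P(D|F1)P(F1) / P(D)
= \frac{3}{5}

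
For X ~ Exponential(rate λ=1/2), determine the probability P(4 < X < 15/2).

P(4 < X < 15/2) = ∫_{4}^{15/2} f(x) dx
where f(x) = \frac{e^{- \frac{x}{2}}}{2}
= - \frac{1}{e^{\frac{15}{4}}} + e^{-2}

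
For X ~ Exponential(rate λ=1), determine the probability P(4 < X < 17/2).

P(4 < X < 17/2) = ∫_{4}^{17/2} f(x) dx
where f(x) = e^{- x}
= - \frac{1}{e^{\frac{17}{2}}} + e^{-4}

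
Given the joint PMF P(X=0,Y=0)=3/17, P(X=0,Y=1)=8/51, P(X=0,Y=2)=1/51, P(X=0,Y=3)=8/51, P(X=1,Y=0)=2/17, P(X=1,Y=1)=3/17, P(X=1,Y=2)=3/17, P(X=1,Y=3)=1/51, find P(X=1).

P(X=1) = P(X=1,Y=0) + P(X=1,Y=1) + P(X=1,Y=2) + P(X=1,Y=3)
= 2/17 + 3/17 + 3/17 + 1/51
= 25/51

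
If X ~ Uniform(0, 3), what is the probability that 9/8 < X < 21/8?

P(9/8 < X < 21/8) = ∫_{9/8}^{21/8} f(x) dx
where f(x) = \frac{1}{3}
= \frac{1}{2}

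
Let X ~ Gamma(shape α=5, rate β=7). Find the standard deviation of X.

For X ~ Gamma(shape α=5, rate β=7):
Var(X) = \frac{5}{49}
SD(X) = √(Var(X)) = √(\frac{5}{49}) = \frac{\sqrt{5}}{7}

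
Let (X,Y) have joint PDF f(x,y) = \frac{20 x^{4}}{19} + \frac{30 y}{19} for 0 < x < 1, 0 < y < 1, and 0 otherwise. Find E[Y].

E[Y] = ∫_0^1 ∫_0^1 y × f(x,y) dx dy
= \frac{12}{19}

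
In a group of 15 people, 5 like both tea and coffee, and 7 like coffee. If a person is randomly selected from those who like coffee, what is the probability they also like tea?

P(A ∩ B) = 5/15 = 1/3
P(B) = 7/15
P(A|B) = P(A ∩ B) / P(B) = (1/3) / (7/15) = 5/7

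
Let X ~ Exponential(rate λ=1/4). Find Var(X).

For X ~ Exponential(rate λ=1/4):
Var(X) = 16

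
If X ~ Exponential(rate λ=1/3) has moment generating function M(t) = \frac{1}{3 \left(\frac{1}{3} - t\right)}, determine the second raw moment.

To find E[X^2], compute M^(2)(0):
M^(1)(t) = \frac{1}{3 \left(\frac{1}{3} - t\right)^{2}}
M^(2)(t) = \frac{2}{3 \left(\frac{1}{3} - t\right)^{3}}
M^(2)(0) = 18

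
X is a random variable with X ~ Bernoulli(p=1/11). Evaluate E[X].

For X ~ Bernoulli(p=1/11), the expected value is:
E[X] = \frac{1}{11}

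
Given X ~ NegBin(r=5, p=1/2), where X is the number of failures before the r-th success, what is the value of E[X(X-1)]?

E[X(X-1)] = E[X² - X] = E[X²] - E[X]
E[X] = 5
E[X²] = Var(X) + (E[X])² = 10 + (5)² = 35
E[X(X-1)] = 35 - 5 = 30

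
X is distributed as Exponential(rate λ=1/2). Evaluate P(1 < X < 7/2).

P(1 < X < 7/2) = ∫_{1}^{7/2} f(x) dx
where f(x) = \frac{e^{- \frac{x}{2}}}{2}
= - \frac{1}{e^{\frac{7}{4}}} + e^{- \frac{1}{2}}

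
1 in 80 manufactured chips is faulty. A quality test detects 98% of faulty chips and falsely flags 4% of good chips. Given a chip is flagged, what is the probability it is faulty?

Let D = the rare event, + = positive/flagged.
P(D) = 1/80
P(+|D) = 98/100 = 49/50
P(+|D') = 4/100 = 1/25
P(+) = P(+|D)P(D) + P(+|D')P(D')
     = \frac{49}{50} × \frac{1}{80} + \frac{1}{25} × \frac{79}{80}
     = \frac{207}{4000}
P(D|+) = P(+|D)P(D)/P(+) = \frac{49}{207}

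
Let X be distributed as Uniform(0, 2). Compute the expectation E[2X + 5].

For X ~ Uniform(0, 2):
E[X] = 1
E[2X + 5] = 2 × E[X] + 5 = 7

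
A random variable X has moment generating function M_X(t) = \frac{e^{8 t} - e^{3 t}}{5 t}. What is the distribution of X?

The MGF M(t) = \frac{e^{8 t} - e^{3 t}}{5 t} is the standard form for the Uniform distribution.
Comparing with the known MGF formula identifies: Uniform(3, 8)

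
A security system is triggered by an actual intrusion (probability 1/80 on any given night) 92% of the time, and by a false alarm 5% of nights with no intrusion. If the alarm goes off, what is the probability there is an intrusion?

Let D = the rare event, + = positive/flagged.
P(D) = 1/80
P(+|D) = 92/100 = 23/25
P(+|D') = 5/100 = 1/20
P(+) = P(+|D)P(D) + P(+|D')P(D')
     = \frac{23}{25} × \frac{1}{80} + \frac{1}{20} × \frac{79}{80}
     = \frac{487}{8000}
P(D|+) = P(+|D)P(D)/P(+) = \frac{92}{487}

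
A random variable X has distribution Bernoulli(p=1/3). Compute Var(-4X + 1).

For X ~ Bernoulli(p=1/3):
Var(X) = \frac{2}{9}
Var(-4X + 1) = (-4)² × Var(X) = 16 × \frac{2}{9} = \frac{32}{9}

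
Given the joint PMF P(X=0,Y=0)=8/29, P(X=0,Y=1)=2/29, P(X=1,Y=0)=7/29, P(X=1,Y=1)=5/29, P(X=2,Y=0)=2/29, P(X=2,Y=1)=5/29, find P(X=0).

P(X=0) = P(X=0,Y=0) + P(X=0,Y=1)
= 8/29 + 2/29
= 10/29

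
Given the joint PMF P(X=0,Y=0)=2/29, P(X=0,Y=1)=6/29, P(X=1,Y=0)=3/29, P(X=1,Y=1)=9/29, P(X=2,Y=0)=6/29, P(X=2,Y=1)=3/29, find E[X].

First find marginal of X:
P(X=0) = 8/29
P(X=1) = 12/29
P(X=2) = 9/29
E[X] = 0 × 8/29 + 1 × 12/29 + 2 × 9/29 = 30/29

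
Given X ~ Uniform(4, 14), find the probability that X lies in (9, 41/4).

P(9 < X < 41/4) = ∫_{9}^{41/4} f(x) dx
where f(x) = \frac{1}{10}
= \frac{1}{8}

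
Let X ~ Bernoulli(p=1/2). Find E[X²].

Using the identity E[X²] = Var(X) + (E[X])²:
E[X] = \frac{1}{2}
Var(X) = \frac{1}{4}
E[X²] = \frac{1}{4} + (\frac{1}{2})²
= \frac{1}{2}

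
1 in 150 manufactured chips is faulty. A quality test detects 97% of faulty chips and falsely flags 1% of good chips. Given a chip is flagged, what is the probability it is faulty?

Let D = the rare event, + = positive/flagged.
P(D) = 1/150
P(+|D) = 97/100
P(+|D') = 1/100
P(+) = P(+|D)P(D) + P(+|D')P(D')
     = \frac{97}{100} × \frac{1}{150} + \frac{1}{100} × \frac{149}{150}
     = \frac{41}{2500}
P(D|+) = P(+|D)P(D)/P(+) = \frac{97}{246}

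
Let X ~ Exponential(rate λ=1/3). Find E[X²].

Using the identity E[X²] = Var(X) + (E[X])²:
E[X] = 3
Var(X) = 9
E[X²] = 9 + (3)²
= 18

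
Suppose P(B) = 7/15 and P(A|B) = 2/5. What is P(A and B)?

By definition, P(A|B) = P(A ∩ B) / P(B)
So P(A ∩ B) = P(A|B) × P(B)
= 2/5 × 7/15
= 14/75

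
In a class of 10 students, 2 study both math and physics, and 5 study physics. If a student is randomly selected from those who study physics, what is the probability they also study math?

P(A ∩ B) = 2/10 = 1/5
P(B) = 5/10 = 1/2
P(A|B) = P(A ∩ B) / P(B) = (1/5) / (1/2) = 2/5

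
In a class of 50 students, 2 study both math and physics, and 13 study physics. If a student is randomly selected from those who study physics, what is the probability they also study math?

P(A ∩ B) = 2/50 = 1/25
P(B) = 13/50
P(A|B) = P(A ∩ B) / P(B) = (1/25) / (13/50) = 2/13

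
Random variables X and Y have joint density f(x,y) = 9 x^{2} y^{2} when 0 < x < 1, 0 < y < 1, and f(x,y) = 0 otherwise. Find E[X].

E[X] = ∫_0^1 ∫_0^1 x × f(x,y) dy dx
= ∫_0^1 ∫_0^1 x × (9 x^{2} y^{2}) dy dx
= \frac{3}{4}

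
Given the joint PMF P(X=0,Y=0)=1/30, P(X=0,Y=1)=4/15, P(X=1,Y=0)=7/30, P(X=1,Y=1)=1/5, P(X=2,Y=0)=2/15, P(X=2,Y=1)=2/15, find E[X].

First find marginal of X:
P(X=0) = 3/10
P(X=1) = 13/30
P(X=2) = 4/15
E[X] = 0 × 3/10 + 1 × 13/30 + 2 × 4/15 = 29/30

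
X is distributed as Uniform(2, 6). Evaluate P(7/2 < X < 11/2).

P(7/2 < X < 11/2) = ∫_{7/2}^{11/2} f(x) dx
where f(x) = \frac{1}{4}
= \frac{1}{2}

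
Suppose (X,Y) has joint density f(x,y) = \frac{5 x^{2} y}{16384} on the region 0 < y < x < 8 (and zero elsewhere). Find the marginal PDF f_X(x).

f_X(x) = ∫_0^x \frac{5 x^{2} y}{16384} dy = \frac{5 x^{4}}{32768}
for 0 < x < 8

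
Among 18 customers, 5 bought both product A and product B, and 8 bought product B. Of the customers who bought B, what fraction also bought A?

P(A ∩ B) = 5/18
P(B) = 8/18 = 4/9
P(A|B) = P(A ∩ B) / P(B) = (5/18) / (4/9) = 5/8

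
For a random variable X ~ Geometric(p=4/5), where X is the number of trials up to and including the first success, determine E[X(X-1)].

E[X(X-1)] = E[X² - X] = E[X²] - E[X]
E[X] = \frac{5}{4}
E[X²] = Var(X) + (E[X])² = \frac{5}{16} + (\frac{5}{4})² = \frac{15}{8}
E[X(X-1)] = \frac{15}{8} - \frac{5}{4} = \frac{5}{8}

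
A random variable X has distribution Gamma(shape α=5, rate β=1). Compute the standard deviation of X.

For X ~ Gamma(shape α=5, rate β=1):
Var(X) = 5
SD(X) = √(Var(X)) = √(5) = \sqrt{5}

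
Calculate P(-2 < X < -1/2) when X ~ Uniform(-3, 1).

P(-2 < X < -1/2) = ∫_{-2}^{-1/2} f(x) dx
where f(x) = \frac{1}{4}
= \frac{3}{8}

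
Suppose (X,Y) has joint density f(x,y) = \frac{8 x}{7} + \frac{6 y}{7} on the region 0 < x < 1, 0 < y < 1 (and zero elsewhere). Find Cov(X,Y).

E[XY] = ∫∫ xy × f(x,y) dx dy = \frac{1}{3}
E[X] = \frac{25}{42}
E[Y] = \frac{4}{7}
Cov(X,Y) = E[XY] - E[X]E[Y] = - \frac{1}{147}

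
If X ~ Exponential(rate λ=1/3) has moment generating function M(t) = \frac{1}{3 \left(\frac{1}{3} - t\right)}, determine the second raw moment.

To find E[X^2], compute M^(2)(0):
M^(1)(t) = \frac{1}{3 \left(\frac{1}{3} - t\right)^{2}}
M^(2)(t) = \frac{2}{3 \left(\frac{1}{3} - t\right)^{3}}
M^(2)(0) = 18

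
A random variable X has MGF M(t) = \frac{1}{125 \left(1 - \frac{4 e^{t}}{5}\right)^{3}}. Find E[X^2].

To find E[X^2], compute M^(2)(0):
M^(1)(t) = \frac{12 e^{t}}{625 \left(1 - \frac{4 e^{t}}{5}\right)^{4}}
M^(2)(t) = \frac{12 e^{t}}{625 \left(1 - \frac{4 e^{t}}{5}\right)^{4}} + \frac{192 e^{2 t}}{3125 \left(1 - \frac{4 e^{t}}{5}\right)^{5}}
M^(2)(0) = 204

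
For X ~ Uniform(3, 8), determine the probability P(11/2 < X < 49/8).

P(11/2 < X < 49/8) = ∫_{11/2}^{49/8} f(x) dx
where f(x) = \frac{1}{5}
= \frac{1}{8}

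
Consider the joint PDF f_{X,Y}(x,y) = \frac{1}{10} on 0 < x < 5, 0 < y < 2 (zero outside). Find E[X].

f_X(x) = ∫_0^2 \frac{1}{10} dy = \frac{1}{5}
E[X] = ∫_0^5 x × (\frac{1}{5}) dx = \frac{5}{2}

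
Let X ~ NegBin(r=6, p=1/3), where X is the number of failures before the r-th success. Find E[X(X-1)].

E[X(X-1)] = E[X² - X] = E[X²] - E[X]
E[X] = 12
E[X²] = Var(X) + (E[X])² = 36 + (12)² = 180
E[X(X-1)] = 180 - 12 = 168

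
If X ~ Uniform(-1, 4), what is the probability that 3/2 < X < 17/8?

P(3/2 < X < 17/8) = ∫_{3/2}^{17/8} f(x) dx
where f(x) = \frac{1}{5}
= \frac{1}{8}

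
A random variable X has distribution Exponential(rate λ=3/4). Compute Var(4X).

For X ~ Exponential(rate λ=3/4):
Var(X) = \frac{16}{9}
Var(4X) = (4)² × Var(X) = 16 × \frac{16}{9} = \frac{256}{9}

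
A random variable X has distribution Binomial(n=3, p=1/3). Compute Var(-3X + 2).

For X ~ Binomial(n=3, p=1/3):
Var(X) = \frac{2}{3}
Var(-3X + 2) = (-3)² × Var(X) = 9 × \frac{2}{3} = 6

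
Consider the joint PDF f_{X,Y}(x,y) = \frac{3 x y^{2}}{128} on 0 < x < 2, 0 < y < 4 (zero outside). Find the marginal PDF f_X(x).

f_X(x) = ∫_0^4 f(x,y) dy
= ∫_0^4 \frac{3 x y^{2}}{128} dy
= \frac{x}{2} for 0 < x < 2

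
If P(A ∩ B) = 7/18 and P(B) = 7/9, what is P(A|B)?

P(A|B) = P(A ∩ B) / P(B)
= (7/18) / (7/9)
= 1/2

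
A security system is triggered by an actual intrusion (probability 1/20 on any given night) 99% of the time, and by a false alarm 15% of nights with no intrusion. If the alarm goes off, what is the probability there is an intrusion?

Let D = the rare event, + = positive/flagged.
P(D) = 1/20
P(+|D) = 99/100
P(+|D') = 15/100 = 3/20
P(+) = P(+|D)P(D) + P(+|D')P(D')
     = \frac{99}{100} × \frac{1}{20} + \frac{3}{20} × \frac{19}{20}
     = \frac{24}{125}
P(D|+) = P(+|D)P(D)/P(+) = \frac{33}{128}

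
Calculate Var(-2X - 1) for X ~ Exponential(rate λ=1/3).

For X ~ Exponential(rate λ=1/3):
Var(X) = 9
Var(-2X - 1) = (-2)² × Var(X) = 4 × 9 = 36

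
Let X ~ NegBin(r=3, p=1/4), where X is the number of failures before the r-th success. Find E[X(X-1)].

E[X(X-1)] = E[X² - X] = E[X²] - E[X]
E[X] = 9
E[X²] = Var(X) + (E[X])² = 36 + (9)² = 117
E[X(X-1)] = 117 - 9 = 108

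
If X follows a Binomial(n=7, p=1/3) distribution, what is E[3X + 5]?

For X ~ Binomial(n=7, p=1/3):
E[X] = \frac{7}{3}
E[3X + 5] = 3 × E[X] + 5 = 12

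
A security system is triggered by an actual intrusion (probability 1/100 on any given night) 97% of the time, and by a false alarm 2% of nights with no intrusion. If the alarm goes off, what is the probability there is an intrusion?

Let D = the rare event, + = positive/flagged.
P(D) = 1/100
P(+|D) = 97/100
P(+|D') = 2/100 = 1/50
P(+) = P(+|D)P(D) + P(+|D')P(D')
     = \frac{97}{100} × \frac{1}{100} + \frac{1}{50} × \frac{99}{100}
     = \frac{59}{2000}
P(D|+) = P(+|D)P(D)/P(+) = \frac{97}{295}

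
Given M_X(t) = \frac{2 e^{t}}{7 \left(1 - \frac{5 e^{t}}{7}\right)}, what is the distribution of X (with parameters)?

The MGF M(t) = \frac{2 e^{t}}{7 \left(1 - \frac{5 e^{t}}{7}\right)} is the standard form for the Geometric distribution.
Comparing with the known MGF formula identifies: Geometric(p=2/7), X = trial number of first success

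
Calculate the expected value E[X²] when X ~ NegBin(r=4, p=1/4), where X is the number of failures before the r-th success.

Using the identity E[X²] = Var(X) + (E[X])²:
E[X] = 12
Var(X) = 48
E[X²] = 48 + (12)²
= 192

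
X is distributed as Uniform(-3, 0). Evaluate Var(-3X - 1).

For X ~ Uniform(-3, 0):
Var(X) = \frac{3}{4}
Var(-3X - 1) = (-3)² × Var(X) = 9 × \frac{3}{4} = \frac{27}{4}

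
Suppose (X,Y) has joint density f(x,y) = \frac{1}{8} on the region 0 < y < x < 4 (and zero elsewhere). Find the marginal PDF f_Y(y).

f_Y(y) = ∫_y^4 \frac{1}{8} dx = \frac{1}{2} - \frac{y}{8}
for 0 < y < 4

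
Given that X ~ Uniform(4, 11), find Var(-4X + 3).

For X ~ Uniform(4, 11):
Var(X) = \frac{49}{12}
Var(-4X + 3) = (-4)² × Var(X) = 16 × \frac{49}{12} = \frac{196}{3}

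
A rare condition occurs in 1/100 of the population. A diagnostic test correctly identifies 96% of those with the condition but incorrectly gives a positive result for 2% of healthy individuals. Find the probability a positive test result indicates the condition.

Let D = the rare event, + = positive/flagged.
P(D) = 1/100
P(+|D) = 96/100 = 24/25
P(+|D') = 2/100 = 1/50
P(+) = P(+|D)P(D) + P(+|D')P(D')
     = \frac{24}{25} × \frac{1}{100} + \frac{1}{50} × \frac{99}{100}
     = \frac{147}{5000}
P(D|+) = P(+|D)P(D)/P(+) = \frac{16}{49}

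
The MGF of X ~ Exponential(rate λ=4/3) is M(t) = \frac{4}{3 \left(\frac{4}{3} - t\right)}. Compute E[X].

To find E[X], compute M^(1)(0):
M^(1)(t) = \frac{4}{3 \left(\frac{4}{3} - t\right)^{2}}
M^(1)(0) = \frac{3}{4}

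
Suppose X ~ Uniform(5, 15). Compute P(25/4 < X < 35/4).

P(25/4 < X < 35/4) = ∫_{25/4}^{35/4} f(x) dx
where f(x) = \frac{1}{10}
= \frac{1}{4}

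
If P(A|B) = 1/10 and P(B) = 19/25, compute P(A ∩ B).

By definition, P(A|B) = P(A ∩ B) / P(B)
So P(A ∩ B) = P(A|B) × P(B)
= 1/10 × 19/25
= 19/250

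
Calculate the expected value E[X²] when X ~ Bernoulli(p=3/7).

Using the identity E[X²] = Var(X) + (E[X])²:
E[X] = \frac{3}{7}
Var(X) = \frac{12}{49}
E[X²] = \frac{12}{49} + (\frac{3}{7})²
= \frac{3}{7}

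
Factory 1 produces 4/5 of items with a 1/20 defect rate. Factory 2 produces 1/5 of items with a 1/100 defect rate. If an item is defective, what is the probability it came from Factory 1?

Using Bayes' theorem:
P(F1) = 4/5, P(D|F1) = 1/20
P(F2) = 1/5, P(D|F2) = 1/100
P(D) = P(D|F1)P(F1) + P(D|F2)P(F2)
     = \frac{21}{500}
P(F1|D) = P(D|F1)P(F1) / P(D)
= \frac{20}{21}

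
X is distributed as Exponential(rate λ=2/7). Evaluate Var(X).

For X ~ Exponential(rate λ=2/7):
Var(X) = \frac{49}{4}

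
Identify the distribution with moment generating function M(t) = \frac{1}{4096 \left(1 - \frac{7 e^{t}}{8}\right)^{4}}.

The MGF M(t) = \frac{1}{4096 \left(1 - \frac{7 e^{t}}{8}\right)^{4}} is the standard form for the NegativeBinomial distribution.
Comparing with the known MGF formula identifies: NegBin(r=4, p=1/8), X = failures before r-th success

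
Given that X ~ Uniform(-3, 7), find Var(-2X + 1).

For X ~ Uniform(-3, 7):
Var(X) = \frac{25}{3}
Var(-2X + 1) = (-2)² × Var(X) = 4 × \frac{25}{3} = \frac{100}{3}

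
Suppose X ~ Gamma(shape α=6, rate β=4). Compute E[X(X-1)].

E[X(X-1)] = E[X² - X] = E[X²] - E[X]
E[X] = \frac{3}{2}
E[X²] = Var(X) + (E[X])² = \frac{3}{8} + (\frac{3}{2})² = \frac{21}{8}
E[X(X-1)] = \frac{21}{8} - \frac{3}{2} = \frac{9}{8}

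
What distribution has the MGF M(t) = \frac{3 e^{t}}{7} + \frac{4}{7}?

The MGF M(t) = \frac{3 e^{t}}{7} + \frac{4}{7} is the standard form for the Bernoulli distribution.
Comparing with the known MGF formula identifies: Bernoulli(p=3/7)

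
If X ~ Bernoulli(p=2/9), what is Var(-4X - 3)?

For X ~ Bernoulli(p=2/9):
Var(X) = \frac{14}{81}
Var(-4X - 3) = (-4)² × Var(X) = 16 × \frac{14}{81} = \frac{224}{81}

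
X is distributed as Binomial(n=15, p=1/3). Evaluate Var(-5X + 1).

For X ~ Binomial(n=15, p=1/3):
Var(X) = \frac{10}{3}
Var(-5X + 1) = (-5)² × Var(X) = 25 × \frac{10}{3} = \frac{250}{3}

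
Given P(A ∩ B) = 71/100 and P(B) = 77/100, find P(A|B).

P(A|B) = P(A ∩ B) / P(B)
= (71/100) / (77/100)
= 71/77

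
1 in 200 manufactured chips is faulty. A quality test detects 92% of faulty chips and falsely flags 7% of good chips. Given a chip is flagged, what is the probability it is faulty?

Let D = the rare event, + = positive/flagged.
P(D) = 1/200
P(+|D) = 92/100 = 23/25
P(+|D') = 7/100
P(+) = P(+|D)P(D) + P(+|D')P(D')
     = \frac{23}{25} × \frac{1}{200} + \frac{7}{100} × \frac{199}{200}
     = \frac{297}{4000}
P(D|+) = P(+|D)P(D)/P(+) = \frac{92}{1485}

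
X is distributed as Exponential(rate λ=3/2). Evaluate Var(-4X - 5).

For X ~ Exponential(rate λ=3/2):
Var(X) = \frac{4}{9}
Var(-4X - 5) = (-4)² × Var(X) = 16 × \frac{4}{9} = \frac{64}{9}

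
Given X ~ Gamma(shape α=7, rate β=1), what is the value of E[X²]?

Using the identity E[X²] = Var(X) + (E[X])²:
E[X] = 7
Var(X) = 7
E[X²] = 7 + (7)²
= 56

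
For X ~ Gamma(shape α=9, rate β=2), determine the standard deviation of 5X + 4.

For X ~ Gamma(shape α=9, rate β=2):
Var(X) = \frac{9}{4}
SD(X) = √(Var(X)) = √(\frac{9}{4}) = \frac{3}{2}
SD(5X + 4) = |5| × SD(X) = 5 × \frac{3}{2} = \frac{15}{2}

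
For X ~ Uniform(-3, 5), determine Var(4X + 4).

For X ~ Uniform(-3, 5):
Var(X) = \frac{16}{3}
Var(4X + 4) = (4)² × Var(X) = 16 × \frac{16}{3} = \frac{256}{3}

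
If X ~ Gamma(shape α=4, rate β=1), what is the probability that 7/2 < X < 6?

P(7/2 < X < 6) = ∫_{7/2}^{6} f(x) dx
where f(x) = \frac{x^{3} e^{- x}}{6}
= - \frac{61}{e^{6}} + \frac{853}{48 e^{\frac{7}{2}}}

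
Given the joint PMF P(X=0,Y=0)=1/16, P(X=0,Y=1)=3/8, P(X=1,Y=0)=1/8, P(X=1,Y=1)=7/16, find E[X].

First find marginal of X:
P(X=0) = 7/16
P(X=1) = 9/16
E[X] = 0 × 7/16 + 1 × 9/16 = 9/16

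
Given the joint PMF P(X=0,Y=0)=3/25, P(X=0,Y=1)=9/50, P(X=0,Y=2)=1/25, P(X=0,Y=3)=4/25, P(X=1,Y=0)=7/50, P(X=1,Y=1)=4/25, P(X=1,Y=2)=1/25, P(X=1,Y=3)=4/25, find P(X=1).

P(X=1) = P(X=1,Y=0) + P(X=1,Y=1) + P(X=1,Y=2) + P(X=1,Y=3)
= 7/50 + 4/25 + 1/25 + 4/25
= 1/2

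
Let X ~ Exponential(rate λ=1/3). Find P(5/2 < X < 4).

P(5/2 < X < 4) = ∫_{5/2}^{4} f(x) dx
where f(x) = \frac{e^{- \frac{x}{3}}}{3}
= - \frac{1}{e^{\frac{4}{3}}} + e^{- \frac{5}{6}}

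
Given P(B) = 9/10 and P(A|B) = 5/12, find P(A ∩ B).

By definition, P(A|B) = P(A ∩ B) / P(B)
So P(A ∩ B) = P(A|B) × P(B)
= 5/12 × 9/10
= 3/8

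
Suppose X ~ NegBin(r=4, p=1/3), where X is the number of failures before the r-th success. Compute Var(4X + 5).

For X ~ NegBin(r=4, p=1/3), where X is the number of failures before the r-th success:
Var(X) = 24
Var(4X + 5) = (4)² × Var(X) = 16 × 24 = 384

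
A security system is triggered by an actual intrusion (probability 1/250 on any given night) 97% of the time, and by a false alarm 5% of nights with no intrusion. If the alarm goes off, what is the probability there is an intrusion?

Let D = the rare event, + = positive/flagged.
P(D) = 1/250
P(+|D) = 97/100
P(+|D') = 5/100 = 1/20
P(+) = P(+|D)P(D) + P(+|D')P(D')
     = \frac{97}{100} × \frac{1}{250} + \frac{1}{20} × \frac{249}{250}
     = \frac{671}{12500}
P(D|+) = P(+|D)P(D)/P(+) = \frac{97}{1342}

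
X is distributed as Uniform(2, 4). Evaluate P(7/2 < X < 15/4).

P(7/2 < X < 15/4) = ∫_{7/2}^{15/4} f(x) dx
where f(x) = \frac{1}{2}
= \frac{1}{8}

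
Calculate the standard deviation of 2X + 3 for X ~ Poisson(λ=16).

For X ~ Poisson(λ=16):
Var(X) = 16
SD(X) = √(Var(X)) = √(16) = 4
SD(2X + 3) = |2| × SD(X) = 2 × 4 = 8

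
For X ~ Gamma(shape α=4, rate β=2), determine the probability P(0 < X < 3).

P(0 < X < 3) = ∫_{0}^{3} f(x) dx
where f(x) = \frac{8 x^{3} e^{- 2 x}}{3}
= 1 - \frac{61}{e^{6}}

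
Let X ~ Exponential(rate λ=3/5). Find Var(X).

For X ~ Exponential(rate λ=3/5):
Var(X) = \frac{25}{9}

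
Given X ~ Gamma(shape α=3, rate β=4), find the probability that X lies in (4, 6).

P(4 < X < 6) = ∫_{4}^{6} f(x) dx
where f(x) = 32 x^{2} e^{- 4 x}
= \frac{-313 + 145 e^{8}}{e^{24}}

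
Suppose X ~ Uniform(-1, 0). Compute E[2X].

For X ~ Uniform(-1, 0):
E[X] = - \frac{1}{2}
E[2X] = 2 × E[X] + 0 = -1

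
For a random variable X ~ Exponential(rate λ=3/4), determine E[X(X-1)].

E[X(X-1)] = E[X² - X] = E[X²] - E[X]
E[X] = \frac{4}{3}
E[X²] = Var(X) + (E[X])² = \frac{16}{9} + (\frac{4}{3})² = \frac{32}{9}
E[X(X-1)] = \frac{32}{9} - \frac{4}{3} = \frac{20}{9}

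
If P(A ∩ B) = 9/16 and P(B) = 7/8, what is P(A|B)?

P(A|B) = P(A ∩ B) / P(B)
= (9/16) / (7/8)
= 9/14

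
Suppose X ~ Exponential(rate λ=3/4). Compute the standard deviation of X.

For X ~ Exponential(rate λ=3/4):
Var(X) = \frac{16}{9}
SD(X) = √(Var(X)) = √(\frac{16}{9}) = \frac{4}{3}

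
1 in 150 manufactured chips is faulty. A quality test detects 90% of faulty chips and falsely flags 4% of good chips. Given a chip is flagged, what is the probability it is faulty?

Let D = the rare event, + = positive/flagged.
P(D) = 1/150
P(+|D) = 90/100 = 9/10
P(+|D') = 4/100 = 1/25
P(+) = P(+|D)P(D) + P(+|D')P(D')
     = \frac{9}{10} × \frac{1}{150} + \frac{1}{25} × \frac{149}{150}
     = \frac{343}{7500}
P(D|+) = P(+|D)P(D)/P(+) = \frac{45}{343}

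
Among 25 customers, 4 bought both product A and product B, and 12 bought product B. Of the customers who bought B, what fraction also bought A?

P(A ∩ B) = 4/25
P(B) = 12/25
P(A|B) = P(A ∩ B) / P(B) = (4/25) / (12/25) = 1/3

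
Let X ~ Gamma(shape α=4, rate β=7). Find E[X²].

Using the identity E[X²] = Var(X) + (E[X])²:
E[X] = \frac{4}{7}
Var(X) = \frac{4}{49}
E[X²] = \frac{4}{49} + (\frac{4}{7})²
= \frac{20}{49}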